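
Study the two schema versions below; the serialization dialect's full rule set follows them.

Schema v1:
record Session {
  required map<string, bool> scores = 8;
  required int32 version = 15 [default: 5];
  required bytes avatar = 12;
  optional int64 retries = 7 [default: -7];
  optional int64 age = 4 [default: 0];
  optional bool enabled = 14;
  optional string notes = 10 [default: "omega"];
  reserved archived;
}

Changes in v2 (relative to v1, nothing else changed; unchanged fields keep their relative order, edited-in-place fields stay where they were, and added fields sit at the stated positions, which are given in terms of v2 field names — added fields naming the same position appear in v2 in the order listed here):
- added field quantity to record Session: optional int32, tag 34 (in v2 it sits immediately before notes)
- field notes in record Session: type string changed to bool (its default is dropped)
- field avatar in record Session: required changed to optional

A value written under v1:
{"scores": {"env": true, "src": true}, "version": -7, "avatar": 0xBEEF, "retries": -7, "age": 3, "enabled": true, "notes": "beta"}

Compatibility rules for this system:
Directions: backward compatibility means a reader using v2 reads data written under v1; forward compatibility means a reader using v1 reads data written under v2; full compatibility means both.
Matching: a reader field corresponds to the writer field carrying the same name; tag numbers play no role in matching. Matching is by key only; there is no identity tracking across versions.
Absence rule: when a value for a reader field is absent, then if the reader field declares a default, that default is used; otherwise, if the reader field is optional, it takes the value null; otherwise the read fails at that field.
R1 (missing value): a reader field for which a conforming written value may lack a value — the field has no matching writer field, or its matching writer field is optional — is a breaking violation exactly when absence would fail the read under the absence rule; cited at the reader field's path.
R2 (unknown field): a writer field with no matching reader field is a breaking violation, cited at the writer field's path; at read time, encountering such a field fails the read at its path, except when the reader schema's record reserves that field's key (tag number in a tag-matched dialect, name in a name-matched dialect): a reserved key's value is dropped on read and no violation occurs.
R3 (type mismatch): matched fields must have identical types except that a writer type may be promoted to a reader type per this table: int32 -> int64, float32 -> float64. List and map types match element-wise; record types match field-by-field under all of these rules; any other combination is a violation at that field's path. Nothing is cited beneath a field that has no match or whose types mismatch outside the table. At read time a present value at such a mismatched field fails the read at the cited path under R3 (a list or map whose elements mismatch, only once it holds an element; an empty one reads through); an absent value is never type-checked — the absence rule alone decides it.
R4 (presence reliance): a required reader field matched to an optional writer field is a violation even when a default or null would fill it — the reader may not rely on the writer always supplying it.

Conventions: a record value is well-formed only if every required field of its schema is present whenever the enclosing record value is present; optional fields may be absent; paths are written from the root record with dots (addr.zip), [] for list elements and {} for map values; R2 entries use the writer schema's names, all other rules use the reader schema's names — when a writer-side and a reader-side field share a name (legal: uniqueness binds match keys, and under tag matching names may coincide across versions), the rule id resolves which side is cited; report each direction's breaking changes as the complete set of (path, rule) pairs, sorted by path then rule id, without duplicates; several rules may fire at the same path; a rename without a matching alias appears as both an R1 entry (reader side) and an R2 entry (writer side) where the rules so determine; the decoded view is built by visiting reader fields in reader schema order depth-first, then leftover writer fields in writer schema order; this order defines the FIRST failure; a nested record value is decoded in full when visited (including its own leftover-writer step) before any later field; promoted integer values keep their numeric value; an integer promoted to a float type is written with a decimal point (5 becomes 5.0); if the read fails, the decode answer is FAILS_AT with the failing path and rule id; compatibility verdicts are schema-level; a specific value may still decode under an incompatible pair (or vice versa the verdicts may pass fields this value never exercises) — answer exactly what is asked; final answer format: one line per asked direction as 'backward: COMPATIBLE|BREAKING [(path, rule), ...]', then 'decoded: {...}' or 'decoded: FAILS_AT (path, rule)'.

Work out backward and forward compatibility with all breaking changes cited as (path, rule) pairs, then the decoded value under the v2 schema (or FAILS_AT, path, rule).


arrows below run writer -> reader for Session
backward pass over Session, reader schema v2, writer schema v1:
  scores: map<string, bool> -> map<string, bool>, writer required; from scores
  version: int32 -> int32, writer required; from version
  avatar: bytes -> bytes, writer required; from avatar
  retries: int64 -> int64, writer optional; from retries
  age: int64 -> int64, writer optional; from age
  enabled: bool -> bool, writer optional; from enabled
  quantity: no writer-side match
  notes: string -> bool, writer optional; from notes
  violation R3 at notes
  => backward verdict for Session: BREAKING, 1 violation(s)
forward pass over Session, reader schema v1, writer schema v2:
  scores: map<string, bool> -> map<string, bool>, writer required; from scores
  version: int32 -> int32, writer required; from version
  avatar: bytes -> bytes, writer optional; from avatar
  retries: int64 -> int64, writer optional; from retries
  age: int64 -> int64, writer optional; from age
  enabled: bool -> bool, writer optional; from enabled
  notes: bool -> string, writer optional; from notes
  writer field quantity has no reader counterpart
  violation R1 at avatar
  violation R4 at avatar
  violation R3 at notes
  violation R2 at quantity
  => forward verdict for Session: BREAKING, 4 violation(s)
decode walk for Session under reader schema v2:
  scores := {"env": true, "src": true}
  version := -7
  avatar := 0xBEEF
  retries := -7
  age := 3
  enabled := true
  quantity := null (missing; optional => null)
  read fails at notes under R3
  => FAILS_AT (notes, R3)

backward: BREAKING [(notes, R3)]; forward: BREAKING [(avatar, R1), (avatar, R4), (notes, R3), (quantity, R2)]; decoded: FAILS_AT (notes, R3)


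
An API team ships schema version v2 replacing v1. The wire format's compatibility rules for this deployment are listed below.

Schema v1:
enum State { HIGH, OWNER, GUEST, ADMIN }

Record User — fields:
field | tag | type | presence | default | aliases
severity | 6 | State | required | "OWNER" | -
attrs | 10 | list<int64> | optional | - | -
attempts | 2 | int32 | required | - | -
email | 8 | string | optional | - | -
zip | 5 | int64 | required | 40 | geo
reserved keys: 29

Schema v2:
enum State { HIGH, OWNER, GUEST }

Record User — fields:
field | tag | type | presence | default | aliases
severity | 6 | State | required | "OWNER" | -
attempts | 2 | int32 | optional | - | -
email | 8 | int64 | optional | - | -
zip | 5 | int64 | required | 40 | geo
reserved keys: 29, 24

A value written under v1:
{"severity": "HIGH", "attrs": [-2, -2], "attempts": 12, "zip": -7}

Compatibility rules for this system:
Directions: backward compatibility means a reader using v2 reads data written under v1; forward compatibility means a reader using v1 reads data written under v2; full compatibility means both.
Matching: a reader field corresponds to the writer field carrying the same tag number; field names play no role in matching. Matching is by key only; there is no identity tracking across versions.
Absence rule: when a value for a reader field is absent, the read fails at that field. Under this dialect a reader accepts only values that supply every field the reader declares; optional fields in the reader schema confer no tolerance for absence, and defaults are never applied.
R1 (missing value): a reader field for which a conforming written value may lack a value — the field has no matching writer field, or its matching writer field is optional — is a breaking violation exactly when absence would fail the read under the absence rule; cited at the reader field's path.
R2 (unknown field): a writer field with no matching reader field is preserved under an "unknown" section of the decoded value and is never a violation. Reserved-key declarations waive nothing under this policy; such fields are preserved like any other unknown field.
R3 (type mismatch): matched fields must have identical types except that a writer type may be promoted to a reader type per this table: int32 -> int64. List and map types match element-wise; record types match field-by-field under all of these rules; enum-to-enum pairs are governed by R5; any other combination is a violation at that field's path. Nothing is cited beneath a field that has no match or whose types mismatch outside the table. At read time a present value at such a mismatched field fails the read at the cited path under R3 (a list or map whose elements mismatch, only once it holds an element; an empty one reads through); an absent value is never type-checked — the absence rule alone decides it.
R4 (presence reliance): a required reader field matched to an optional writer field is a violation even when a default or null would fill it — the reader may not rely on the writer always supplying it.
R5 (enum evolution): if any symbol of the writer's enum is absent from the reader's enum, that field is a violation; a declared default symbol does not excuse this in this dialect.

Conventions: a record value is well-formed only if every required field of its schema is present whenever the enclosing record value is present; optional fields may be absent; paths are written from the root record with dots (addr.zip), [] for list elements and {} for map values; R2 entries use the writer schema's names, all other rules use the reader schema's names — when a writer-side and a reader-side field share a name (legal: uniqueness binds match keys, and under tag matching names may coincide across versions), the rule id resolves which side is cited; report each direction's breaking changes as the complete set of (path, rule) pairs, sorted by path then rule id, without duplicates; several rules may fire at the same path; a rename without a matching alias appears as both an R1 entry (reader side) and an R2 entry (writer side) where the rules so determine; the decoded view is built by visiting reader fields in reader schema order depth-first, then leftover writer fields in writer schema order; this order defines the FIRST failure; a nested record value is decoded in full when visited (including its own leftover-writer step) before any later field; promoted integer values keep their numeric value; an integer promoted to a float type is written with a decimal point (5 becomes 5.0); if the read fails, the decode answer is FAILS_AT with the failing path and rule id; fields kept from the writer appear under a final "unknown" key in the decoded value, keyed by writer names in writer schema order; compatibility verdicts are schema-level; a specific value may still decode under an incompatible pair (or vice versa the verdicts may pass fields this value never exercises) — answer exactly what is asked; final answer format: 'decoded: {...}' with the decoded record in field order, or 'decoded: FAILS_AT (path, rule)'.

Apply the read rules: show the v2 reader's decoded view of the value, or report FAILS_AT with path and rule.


arrows below run writer -> reader for User
decoding the User value with the v2 reader:
  severity := "HIGH"
  attempts := 12
  read fails at email under R1 (no fill)
  => FAILS_AT (email, R1)
diffs on User not affecting the asked answer:
  enum State (field severity in record User): symbol ADMIN removed -> changes User's schema-level verdicts only — the decode of this value is the same
  field attempts in record User: required changed to optional -> changes User's schema-level verdicts only — the decode of this value is the same
  removed field attrs from record User -> changes User's schema-level verdicts only — the decode of this value is the same

decoded: FAILS_AT (email, R1)


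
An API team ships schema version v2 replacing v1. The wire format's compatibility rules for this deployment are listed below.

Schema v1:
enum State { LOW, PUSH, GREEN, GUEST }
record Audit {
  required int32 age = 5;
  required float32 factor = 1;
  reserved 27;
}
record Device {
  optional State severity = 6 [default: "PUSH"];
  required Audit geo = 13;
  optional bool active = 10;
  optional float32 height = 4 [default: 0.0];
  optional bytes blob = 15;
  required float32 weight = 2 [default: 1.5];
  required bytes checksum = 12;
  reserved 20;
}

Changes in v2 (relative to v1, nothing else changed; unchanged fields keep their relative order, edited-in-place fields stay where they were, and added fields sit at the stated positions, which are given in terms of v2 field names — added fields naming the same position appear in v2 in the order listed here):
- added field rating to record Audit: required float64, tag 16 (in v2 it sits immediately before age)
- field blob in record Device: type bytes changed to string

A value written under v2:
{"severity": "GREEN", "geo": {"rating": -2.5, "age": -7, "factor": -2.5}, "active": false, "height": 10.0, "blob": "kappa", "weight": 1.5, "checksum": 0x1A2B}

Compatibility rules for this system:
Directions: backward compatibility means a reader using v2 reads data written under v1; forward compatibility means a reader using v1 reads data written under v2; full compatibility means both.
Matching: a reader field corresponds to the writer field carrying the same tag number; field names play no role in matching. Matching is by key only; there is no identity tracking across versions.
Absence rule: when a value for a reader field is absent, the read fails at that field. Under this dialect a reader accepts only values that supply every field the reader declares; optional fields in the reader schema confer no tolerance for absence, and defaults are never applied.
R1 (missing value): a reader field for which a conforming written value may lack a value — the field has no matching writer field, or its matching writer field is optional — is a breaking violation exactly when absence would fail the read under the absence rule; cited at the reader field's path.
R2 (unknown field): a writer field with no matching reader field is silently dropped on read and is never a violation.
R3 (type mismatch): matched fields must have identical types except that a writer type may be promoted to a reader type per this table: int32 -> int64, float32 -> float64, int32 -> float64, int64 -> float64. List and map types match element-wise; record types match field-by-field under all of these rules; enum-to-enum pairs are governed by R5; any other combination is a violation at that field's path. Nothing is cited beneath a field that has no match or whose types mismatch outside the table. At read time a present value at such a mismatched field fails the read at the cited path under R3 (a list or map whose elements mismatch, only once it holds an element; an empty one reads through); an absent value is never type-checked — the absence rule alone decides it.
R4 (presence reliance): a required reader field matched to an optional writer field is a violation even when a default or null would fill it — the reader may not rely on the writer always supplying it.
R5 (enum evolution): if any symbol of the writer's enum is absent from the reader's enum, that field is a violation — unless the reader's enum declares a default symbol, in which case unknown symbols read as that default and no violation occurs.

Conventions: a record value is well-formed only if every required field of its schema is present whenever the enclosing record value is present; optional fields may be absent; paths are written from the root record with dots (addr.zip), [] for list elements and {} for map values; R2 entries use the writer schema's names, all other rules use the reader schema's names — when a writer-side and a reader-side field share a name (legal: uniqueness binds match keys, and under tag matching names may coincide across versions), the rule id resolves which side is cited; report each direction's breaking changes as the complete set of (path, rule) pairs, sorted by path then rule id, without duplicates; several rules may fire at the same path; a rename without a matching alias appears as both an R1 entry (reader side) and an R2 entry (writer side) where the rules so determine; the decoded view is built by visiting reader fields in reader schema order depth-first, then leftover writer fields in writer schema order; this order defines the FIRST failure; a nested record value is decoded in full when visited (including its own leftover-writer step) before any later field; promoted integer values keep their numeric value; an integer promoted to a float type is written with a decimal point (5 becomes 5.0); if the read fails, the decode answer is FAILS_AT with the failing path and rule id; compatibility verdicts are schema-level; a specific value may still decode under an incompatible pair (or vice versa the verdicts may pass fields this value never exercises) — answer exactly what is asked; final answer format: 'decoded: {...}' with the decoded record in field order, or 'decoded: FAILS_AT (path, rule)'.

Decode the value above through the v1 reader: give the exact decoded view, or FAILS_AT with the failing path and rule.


decoded: FAILS_AT (blob, R3)

each type pair in Device: writer, then reader
decode (reader v1):
  severity := "GREEN"
  geo.age := -7
  geo.factor := -2.5
  writer geo.rating: unmatched, discarded
  active := false
  height := 10.0
  read fails at blob under R3
  => FAILS_AT (blob, R3)
ruling out the remaining Device differences:
  added field rating to record Audit: required float64, tag 16 (in v2 it sits immediately before age) -> affects the rule determinations only; this particular Device value decodes identically


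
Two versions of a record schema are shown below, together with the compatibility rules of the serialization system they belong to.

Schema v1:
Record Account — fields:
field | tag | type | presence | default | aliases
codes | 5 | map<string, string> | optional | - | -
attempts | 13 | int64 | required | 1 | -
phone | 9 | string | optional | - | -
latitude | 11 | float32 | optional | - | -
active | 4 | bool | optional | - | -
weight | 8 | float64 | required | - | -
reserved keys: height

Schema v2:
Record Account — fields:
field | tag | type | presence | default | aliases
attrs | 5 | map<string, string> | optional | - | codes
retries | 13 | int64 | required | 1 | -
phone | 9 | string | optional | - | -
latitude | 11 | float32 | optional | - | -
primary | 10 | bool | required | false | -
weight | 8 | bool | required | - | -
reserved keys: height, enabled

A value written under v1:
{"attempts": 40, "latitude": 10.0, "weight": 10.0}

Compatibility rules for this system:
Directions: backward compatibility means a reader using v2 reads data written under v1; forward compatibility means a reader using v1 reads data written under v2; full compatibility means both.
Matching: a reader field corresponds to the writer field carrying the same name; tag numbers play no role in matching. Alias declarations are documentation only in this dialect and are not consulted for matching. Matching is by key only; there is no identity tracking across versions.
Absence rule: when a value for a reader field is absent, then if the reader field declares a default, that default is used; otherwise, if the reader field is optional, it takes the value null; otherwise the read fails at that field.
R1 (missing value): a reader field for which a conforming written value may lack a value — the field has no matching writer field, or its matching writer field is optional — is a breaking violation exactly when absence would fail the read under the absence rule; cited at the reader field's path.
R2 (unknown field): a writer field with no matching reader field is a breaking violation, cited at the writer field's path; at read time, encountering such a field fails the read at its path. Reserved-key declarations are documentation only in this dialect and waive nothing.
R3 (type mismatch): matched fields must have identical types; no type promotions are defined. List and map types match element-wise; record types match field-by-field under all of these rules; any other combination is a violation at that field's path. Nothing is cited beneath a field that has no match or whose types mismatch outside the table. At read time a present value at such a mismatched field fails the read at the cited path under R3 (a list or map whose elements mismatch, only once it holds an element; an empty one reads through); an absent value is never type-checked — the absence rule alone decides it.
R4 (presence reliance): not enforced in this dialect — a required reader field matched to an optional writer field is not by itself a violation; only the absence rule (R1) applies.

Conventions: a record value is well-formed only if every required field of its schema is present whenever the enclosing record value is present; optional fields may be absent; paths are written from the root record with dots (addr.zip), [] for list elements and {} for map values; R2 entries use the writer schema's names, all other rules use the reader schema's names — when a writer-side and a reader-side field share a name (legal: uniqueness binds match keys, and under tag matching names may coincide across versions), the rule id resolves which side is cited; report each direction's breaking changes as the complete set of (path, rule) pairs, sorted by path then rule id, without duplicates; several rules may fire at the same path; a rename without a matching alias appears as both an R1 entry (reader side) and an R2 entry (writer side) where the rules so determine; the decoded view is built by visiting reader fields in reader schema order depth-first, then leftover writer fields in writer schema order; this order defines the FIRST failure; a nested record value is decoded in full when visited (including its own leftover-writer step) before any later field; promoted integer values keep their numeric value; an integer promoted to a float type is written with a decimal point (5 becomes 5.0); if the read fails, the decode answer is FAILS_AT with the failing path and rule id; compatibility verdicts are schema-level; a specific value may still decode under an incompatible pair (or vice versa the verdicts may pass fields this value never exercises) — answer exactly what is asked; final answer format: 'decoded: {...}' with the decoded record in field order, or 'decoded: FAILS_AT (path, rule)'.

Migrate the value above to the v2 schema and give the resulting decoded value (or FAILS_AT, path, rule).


arrows below run writer -> reader for Account
migrating the Account value to v2:
  attrs := null (absent, optional -> null)
  retries := 1 (absent -> default)
  phone := null (absent, optional -> null)
  latitude := 10.0
  primary := false (absent -> default)
  read fails at weight under R3
  => FAILS_AT (weight, R3)
the other Account changes do not affect what is asked:
  added field primary to record Account: required bool, tag 10, default false (in v2 it sits immediately before weight) -> changes Account's schema-level verdicts only — the decode of this value is the same
  renamed field codes to attrs in record Account (alias codes declared on the renamed field) -> changes Account's schema-level verdicts only — the decode of this value is the same
  renamed field attempts to retries in record Account -> changes Account's schema-level verdicts only — the decode of this value is the same
  removed field active from record Account -> changes Account's schema-level verdicts only — the decode of this value is the same

decoded: FAILS_AT (weight, R3)


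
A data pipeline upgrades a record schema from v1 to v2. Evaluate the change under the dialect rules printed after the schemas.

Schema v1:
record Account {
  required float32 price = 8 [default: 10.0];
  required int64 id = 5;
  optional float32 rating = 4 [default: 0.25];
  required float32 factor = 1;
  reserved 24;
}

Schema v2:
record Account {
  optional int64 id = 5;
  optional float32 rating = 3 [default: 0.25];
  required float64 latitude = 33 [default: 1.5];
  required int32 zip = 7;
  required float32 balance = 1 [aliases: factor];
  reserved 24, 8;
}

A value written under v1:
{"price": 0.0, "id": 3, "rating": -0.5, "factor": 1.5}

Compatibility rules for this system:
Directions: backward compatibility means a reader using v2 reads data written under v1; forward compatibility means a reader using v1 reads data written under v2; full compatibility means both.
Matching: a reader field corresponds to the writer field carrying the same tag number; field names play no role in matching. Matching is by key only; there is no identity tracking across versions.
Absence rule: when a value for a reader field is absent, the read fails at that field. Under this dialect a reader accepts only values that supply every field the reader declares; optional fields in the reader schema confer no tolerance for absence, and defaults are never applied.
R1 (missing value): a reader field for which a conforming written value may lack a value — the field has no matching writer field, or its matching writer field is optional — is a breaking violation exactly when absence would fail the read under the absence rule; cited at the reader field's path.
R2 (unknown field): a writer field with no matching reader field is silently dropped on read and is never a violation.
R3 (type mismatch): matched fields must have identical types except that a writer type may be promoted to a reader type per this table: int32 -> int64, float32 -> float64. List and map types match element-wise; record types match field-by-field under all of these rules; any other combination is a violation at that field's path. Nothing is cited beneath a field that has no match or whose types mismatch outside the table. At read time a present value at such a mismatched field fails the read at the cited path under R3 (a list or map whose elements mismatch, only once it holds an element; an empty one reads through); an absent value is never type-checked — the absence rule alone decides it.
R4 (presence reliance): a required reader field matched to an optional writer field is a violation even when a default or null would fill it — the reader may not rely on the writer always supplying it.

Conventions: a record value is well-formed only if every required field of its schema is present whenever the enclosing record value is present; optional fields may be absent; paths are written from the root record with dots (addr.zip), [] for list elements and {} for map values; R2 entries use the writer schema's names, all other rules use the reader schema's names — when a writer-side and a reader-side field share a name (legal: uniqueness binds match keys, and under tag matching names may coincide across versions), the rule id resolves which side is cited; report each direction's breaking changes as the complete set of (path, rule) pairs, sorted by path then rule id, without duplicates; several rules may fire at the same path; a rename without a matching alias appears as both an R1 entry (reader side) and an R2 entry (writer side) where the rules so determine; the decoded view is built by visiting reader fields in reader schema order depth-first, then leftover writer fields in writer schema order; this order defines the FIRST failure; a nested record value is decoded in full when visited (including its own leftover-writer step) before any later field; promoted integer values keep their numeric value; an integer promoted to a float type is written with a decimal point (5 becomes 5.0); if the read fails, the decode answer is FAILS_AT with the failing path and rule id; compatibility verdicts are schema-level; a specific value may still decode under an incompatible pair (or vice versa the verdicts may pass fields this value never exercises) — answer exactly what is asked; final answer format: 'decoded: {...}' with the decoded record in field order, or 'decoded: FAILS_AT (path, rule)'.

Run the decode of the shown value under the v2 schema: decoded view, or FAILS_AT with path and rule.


the writer's type comes first in each Account pair
decoding the Account value with the v2 reader:
  id := 3
  read fails at rating under R1 (no fill)
  => FAILS_AT (rating, R1)
diffs on Account not affecting the asked answer:
  field id in record Account: required changed to optional -> schema-level compatibility only; this Account value's decode is unchanged
  renamed field factor to balance in record Account (alias factor declared on the renamed field) -> triggers nothing under the printed rules; the Account answer is the same either way
  added field zip to record Account: required int32, tag 7 (in v2 it sits immediately before balance) -> schema-level compatibility only; this Account value's decode is unchanged
  added field latitude to record Account: required float64, tag 33, default 1.5 (in v2 it sits immediately before balance) -> schema-level compatibility only; this Account value's decode is unchanged

decoded: FAILS_AT (rating, R1)


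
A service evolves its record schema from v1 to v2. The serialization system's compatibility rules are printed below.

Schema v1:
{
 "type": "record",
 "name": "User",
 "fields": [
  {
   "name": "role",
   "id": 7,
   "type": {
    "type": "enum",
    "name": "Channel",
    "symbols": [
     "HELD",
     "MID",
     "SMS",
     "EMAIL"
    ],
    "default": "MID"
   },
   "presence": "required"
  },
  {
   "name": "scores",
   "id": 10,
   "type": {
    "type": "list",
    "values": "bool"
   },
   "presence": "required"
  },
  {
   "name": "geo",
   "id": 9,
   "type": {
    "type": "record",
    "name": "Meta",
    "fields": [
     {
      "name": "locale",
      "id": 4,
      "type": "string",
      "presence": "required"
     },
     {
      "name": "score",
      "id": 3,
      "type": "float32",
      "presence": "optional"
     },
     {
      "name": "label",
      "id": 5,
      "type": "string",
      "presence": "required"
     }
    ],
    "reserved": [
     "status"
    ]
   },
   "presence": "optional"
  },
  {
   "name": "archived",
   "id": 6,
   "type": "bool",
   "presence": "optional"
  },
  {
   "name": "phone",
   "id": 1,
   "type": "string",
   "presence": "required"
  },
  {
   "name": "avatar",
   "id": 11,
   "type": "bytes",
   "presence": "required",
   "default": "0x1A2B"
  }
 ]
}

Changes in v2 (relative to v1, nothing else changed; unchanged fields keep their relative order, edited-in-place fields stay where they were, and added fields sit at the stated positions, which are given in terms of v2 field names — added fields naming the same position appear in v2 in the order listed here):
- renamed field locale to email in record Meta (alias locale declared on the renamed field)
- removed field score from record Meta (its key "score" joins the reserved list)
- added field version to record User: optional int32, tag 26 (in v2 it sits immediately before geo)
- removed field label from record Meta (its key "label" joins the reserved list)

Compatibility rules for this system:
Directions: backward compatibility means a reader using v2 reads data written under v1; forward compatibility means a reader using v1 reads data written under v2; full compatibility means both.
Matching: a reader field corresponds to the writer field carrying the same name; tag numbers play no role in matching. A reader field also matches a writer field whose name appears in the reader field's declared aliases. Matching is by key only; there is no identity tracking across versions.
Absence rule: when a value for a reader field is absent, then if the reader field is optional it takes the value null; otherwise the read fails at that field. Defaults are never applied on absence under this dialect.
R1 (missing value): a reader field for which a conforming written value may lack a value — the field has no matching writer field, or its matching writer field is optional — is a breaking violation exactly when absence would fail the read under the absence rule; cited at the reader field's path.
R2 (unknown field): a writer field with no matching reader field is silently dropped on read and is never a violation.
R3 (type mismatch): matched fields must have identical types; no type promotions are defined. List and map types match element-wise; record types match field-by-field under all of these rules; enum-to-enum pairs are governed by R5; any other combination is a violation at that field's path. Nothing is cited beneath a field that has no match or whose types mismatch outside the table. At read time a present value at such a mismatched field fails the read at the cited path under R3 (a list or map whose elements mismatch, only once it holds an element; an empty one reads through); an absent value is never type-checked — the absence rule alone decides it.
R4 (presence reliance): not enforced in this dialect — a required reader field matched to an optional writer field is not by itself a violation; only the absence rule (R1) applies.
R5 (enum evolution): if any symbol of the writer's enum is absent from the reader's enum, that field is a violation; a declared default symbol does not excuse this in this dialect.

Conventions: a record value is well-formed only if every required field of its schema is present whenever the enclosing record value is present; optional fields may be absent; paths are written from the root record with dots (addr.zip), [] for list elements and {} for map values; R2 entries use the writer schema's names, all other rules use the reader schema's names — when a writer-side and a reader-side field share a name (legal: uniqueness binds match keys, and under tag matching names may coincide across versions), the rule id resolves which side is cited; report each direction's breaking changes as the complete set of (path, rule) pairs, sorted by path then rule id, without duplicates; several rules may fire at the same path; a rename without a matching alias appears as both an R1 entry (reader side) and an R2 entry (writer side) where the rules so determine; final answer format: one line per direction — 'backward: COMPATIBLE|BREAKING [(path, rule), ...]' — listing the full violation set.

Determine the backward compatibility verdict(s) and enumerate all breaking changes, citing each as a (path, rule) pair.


in User below, arrows point writer -> reader
backward pass over User, reader schema v2, writer schema v1:
  role: Channel -> Channel, writer required; from role
  scores: list<bool> -> list<bool>, writer required; from scores
  no writer field matches reader version
  geo: Meta -> Meta, writer optional; from geo
  archived: bool -> bool, writer optional; from archived
  phone: string -> string, writer required; from phone
  avatar: bytes -> bytes, writer required; from avatar
  geo.email: string -> string, writer required; from geo.locale
  writer geo.score: unknown to reader
  writer geo.label: unknown to reader
  nothing fires on User: backward is COMPATIBLE
the rest of the User diff is inert for this question:
  renamed field locale to email in record Meta (alias locale declared on the renamed field) -> affects forward compatibility only, which is not asked
  removed field score from record Meta (its key "score" joins the reserved list) -> triggers nothing under User's printed rules — same verdict
  added field version to record User: optional int32, tag 26 (in v2 it sits immediately before geo) -> triggers nothing under User's printed rules — same verdict
  removed field label from record Meta (its key "label" joins the reserved list) -> affects forward compatibility only, which is not asked

backward: COMPATIBLE []


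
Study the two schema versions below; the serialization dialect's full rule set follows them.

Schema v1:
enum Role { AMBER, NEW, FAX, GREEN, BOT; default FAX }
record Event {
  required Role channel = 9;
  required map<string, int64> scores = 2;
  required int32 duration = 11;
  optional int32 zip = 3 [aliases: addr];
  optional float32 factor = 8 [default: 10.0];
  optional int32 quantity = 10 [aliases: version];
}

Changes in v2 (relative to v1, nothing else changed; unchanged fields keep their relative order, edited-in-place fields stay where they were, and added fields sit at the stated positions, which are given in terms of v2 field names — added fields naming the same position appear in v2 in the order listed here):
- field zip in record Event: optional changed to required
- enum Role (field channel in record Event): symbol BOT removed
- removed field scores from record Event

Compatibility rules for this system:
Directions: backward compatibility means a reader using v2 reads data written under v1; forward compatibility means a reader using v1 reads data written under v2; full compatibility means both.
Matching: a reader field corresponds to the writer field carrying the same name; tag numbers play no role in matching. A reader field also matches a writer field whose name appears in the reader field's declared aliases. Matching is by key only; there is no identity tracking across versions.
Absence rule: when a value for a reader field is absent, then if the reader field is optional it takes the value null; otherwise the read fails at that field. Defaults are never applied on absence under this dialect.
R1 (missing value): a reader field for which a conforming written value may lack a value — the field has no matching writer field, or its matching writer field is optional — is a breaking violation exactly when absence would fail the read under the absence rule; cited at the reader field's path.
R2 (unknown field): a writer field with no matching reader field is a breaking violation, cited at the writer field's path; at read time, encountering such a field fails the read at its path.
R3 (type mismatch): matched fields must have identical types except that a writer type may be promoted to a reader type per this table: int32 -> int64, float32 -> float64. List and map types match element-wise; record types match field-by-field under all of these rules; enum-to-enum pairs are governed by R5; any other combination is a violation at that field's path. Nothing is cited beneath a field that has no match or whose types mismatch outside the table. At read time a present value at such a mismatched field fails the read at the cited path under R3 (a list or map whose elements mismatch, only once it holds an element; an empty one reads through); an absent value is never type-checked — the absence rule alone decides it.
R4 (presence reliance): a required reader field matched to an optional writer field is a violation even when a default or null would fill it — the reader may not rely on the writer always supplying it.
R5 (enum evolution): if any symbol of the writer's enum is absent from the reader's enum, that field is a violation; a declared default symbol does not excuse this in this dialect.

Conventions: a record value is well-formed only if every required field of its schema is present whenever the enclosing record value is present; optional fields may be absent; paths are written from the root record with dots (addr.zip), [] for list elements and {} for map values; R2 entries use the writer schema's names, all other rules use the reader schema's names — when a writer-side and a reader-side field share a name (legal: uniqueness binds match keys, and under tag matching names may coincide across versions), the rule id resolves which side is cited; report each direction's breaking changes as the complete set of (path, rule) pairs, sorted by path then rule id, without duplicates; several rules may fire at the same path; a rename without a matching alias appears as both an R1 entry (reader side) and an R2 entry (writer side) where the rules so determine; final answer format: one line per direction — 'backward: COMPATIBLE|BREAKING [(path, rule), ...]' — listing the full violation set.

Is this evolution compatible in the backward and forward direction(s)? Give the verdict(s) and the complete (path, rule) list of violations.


the writer's type comes first in each Event pair
checking backward for Event: reader v2 against writer v1:
  channel: paired with writer channel (Role -> Role; writer required)
  duration: paired with writer duration (int32 -> int32; writer required)
  zip: paired with writer zip (int32 -> int32; writer optional)
  factor: paired with writer factor (float32 -> float32; writer optional)
  quantity: paired with writer quantity (int32 -> int32; writer optional)
  leftover writer field: scores
  breaking: (channel, R5)
  breaking: (scores, R2)
  breaking: (zip, R1)
  breaking: (zip, R4)
  => backward: BREAKING (4)
checking forward for Event: reader v1 against writer v2:
  channel: paired with writer channel (Role -> Role; writer required)
  scores: no writer-side match
  duration: paired with writer duration (int32 -> int32; writer required)
  zip: paired with writer zip (int32 -> int32; writer required)
  factor: paired with writer factor (float32 -> float32; writer optional)
  quantity: paired with writer quantity (int32 -> int32; writer optional)
  breaking: (scores, R1)
  => forward: BREAKING (1)

backward: BREAKING [(channel, R5), (scores, R2), (zip, R1), (zip, R4)]; forward: BREAKING [(scores, R1)]
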